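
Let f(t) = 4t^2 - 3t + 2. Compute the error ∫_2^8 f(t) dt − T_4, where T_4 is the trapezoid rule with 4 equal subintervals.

-9

Exact integral: ∫_2^8 f(t) dt = 594.
T_4 = 603.
Error = 594 − 603 = -9.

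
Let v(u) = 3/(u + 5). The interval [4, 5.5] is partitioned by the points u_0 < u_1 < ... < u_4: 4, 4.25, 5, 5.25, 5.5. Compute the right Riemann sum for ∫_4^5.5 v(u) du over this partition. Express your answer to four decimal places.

Subinterval widths: 0.25, 0.75, 0.25, 0.25.
Right endpoints: 4.25, 5, 5.25, 5.5.
v(4.25) = 12/37, v(5) = 0.3, v(5.25) = 12/41, v(5.5) = 2/7.
Sum = Σ Δu_i · v(u_i).
Sum ≈ 0.4507.

0.4507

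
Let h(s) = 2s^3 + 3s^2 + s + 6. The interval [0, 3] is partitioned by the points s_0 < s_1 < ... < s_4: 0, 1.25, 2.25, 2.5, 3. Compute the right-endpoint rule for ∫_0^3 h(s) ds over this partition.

Subinterval widths: 1.25, 1, 0.25, 0.5.
Right endpoints: 1.25, 2.25, 2.5, 3.
h(1.25) = 15.84375, h(2.25) = 46.21875, h(2.5) = 58.5, h(3) = 90.
Sum = Σ Δs_i · h(s_i).
Sum = 125.6484375.

125.6484375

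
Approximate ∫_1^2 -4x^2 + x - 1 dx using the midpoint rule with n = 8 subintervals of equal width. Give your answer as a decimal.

Δx = (2 − 1)/8 = 0.125.
Midpoints: 1.0625, 1.1875, 1.3125, 1.4375, 1.5625, 1.6875, 1.8125, 1.9375.
f(1.0625) = -4.453125, f(1.1875) = -5.453125, f(1.3125) = -6.578125, f(1.4375) = -7.828125, f(1.5625) = -9.203125, f(1.6875) = -10.703125, f(1.8125) = -12.328125, f(1.9375) = -14.078125.
Sum = Δx · [f(1.0625) + f(1.1875) + f(1.3125) + ...].
Sum = -8.828125.

-8.828125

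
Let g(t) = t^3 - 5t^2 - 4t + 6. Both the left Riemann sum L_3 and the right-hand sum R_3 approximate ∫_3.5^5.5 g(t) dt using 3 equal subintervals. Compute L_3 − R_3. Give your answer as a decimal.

L_3 ≈ -45.8240741.
R_3 ≈ -28.8240741.
L_3 − R_3 = -17.

-17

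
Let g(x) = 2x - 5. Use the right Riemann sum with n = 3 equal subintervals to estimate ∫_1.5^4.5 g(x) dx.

Δx = (4.5 − 1.5)/3 = 1.
Right endpoints: 2.5, 3.5, 4.5.
g(2.5) = 0, g(3.5) = 2, g(4.5) = 4.
Sum = Δx · [g(2.5) + g(3.5) + g(4.5)].
Sum = 6.

6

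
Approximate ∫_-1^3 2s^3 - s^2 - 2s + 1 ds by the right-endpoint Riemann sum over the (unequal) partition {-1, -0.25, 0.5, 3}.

101.0546875

Subinterval widths: 0.75, 0.75, 2.5.
Right endpoints: -0.25, 0.5, 3.
f(-0.25) = 1.40625, f(0.5) = 0, f(3) = 40.
Sum = Σ Δs_i · f(s_i).
Sum = 101.0546875.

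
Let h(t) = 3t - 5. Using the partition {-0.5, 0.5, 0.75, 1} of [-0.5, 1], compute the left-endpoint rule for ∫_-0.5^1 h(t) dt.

-8.0625

Subinterval widths: 1, 0.25, 0.25.
Left endpoints: -0.5, 0.5, 0.75.
h(-0.5) = -6.5, h(0.5) = -3.5, h(0.75) = -2.75.
Sum = Σ Δt_i · h(t_i).
Sum = -8.0625.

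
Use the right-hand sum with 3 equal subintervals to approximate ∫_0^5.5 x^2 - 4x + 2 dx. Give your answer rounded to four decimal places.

16.6019

Δx = (5.5 − 0)/3 = 11/6.
Right endpoints: 11/6, 11/3, 5.5.
f(11/6) = -71/36, f(11/3) = 7/9, f(5.5) = 10.25.
Sum = Δx · [f(11/6) + f(11/3) + f(5.5)].
Sum ≈ 16.6019.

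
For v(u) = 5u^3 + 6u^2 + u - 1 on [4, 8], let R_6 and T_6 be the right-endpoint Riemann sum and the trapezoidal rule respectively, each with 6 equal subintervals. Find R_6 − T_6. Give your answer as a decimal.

R_6 ≈ 6588.444444.
T_6 ≈ 5744.444444.
R_6 − T_6 = 844.

844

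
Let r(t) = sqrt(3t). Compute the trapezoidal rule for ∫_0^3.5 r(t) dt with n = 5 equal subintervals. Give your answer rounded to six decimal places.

Δt = (3.5 − 0)/5 = 0.7.
r(0) ≈ 0.000000, r(0.7) ≈ 1.449138, r(1.4) ≈ 2.049390, r(2.1) ≈ 2.509980, r(2.8) ≈ 2.898275, r(3.5) ≈ 3.240370.
T_5 = (Δt/2)·[r(t_0) + 2r(t_1) + ... + 2r(t_{4}) + r(t_5)].
Sum ≈ 7.368878.

7.368878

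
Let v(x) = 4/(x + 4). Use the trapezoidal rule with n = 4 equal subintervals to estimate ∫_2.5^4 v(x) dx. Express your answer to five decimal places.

Δx = (4 − 2.5)/4 = 0.375.
v(2.5) = 8/13, v(2.875) = 32/55, v(3.25) = 16/29, v(3.625) = 32/61, v(4) = 0.5.
T_4 = (Δx/2)·[v(x_0) + 2v(x_1) + 2v(x_2) + 2v(x_3) + v(x_4)].
Sum ≈ 0.83093.

0.83093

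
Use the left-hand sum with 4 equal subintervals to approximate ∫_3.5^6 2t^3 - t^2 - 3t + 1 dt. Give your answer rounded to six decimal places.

Δt = (6 − 3.5)/4 = 0.625.
Left endpoints: 3.5, 4.125, 4.75, 5.375.
f(3.5) = 64, f(4.125) = 111.98828125, f(4.75) = 178.53125, f(5.375) = 266.55859375.
Sum = Δt · [f(3.5) + f(4.125) + f(4.75) + f(5.375)].
Sum ≈ 388.173828.

388.173828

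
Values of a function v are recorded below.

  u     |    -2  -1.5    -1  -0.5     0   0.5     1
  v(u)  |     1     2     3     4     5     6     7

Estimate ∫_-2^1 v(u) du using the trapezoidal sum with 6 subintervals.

12

Δu = 0.5.
T_6 = (0.5/2)·[1 + 2·2 + 2·3 + 2·4 + 2·5 + 2·6 + 7] = 12.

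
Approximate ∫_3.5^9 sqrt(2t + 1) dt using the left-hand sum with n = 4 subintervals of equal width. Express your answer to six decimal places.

18.992201

Δt = (9 − 3.5)/4 = 1.375.
Left endpoints: 3.5, 4.875, 6.25, 7.625.
f(3.5) ≈ 2.828427, f(4.875) ≈ 3.278719, f(6.25) ≈ 3.674235, f(7.625) ≈ 4.031129.
Sum = Δt · [f(3.5) + f(4.875) + f(6.25) + f(7.625)].
Sum ≈ 18.992201.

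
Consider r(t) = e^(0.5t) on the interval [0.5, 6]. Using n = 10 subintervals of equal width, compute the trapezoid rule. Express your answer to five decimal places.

Δt = (6 − 0.5)/10 = 0.55.
r(0.5) ≈ 1.28403, r(1.05) ≈ 1.69046, r(1.6) ≈ 2.22554, r(2.15) ≈ 2.92999, r(2.7) ≈ 3.85743, r(3.25) ≈ 5.07842, r(3.8) ≈ 6.68589, r(4.35) ≈ 8.80219, r(4.9) ≈ 11.58835, r(5.45) ≈ 15.25641, r(6) ≈ 20.08554.
T_10 = (Δt/2)·[r(t_0) + 2r(t_1) + ... + 2r(t_{9}) + r(t_10)].
Sum ≈ 37.83970.

37.83970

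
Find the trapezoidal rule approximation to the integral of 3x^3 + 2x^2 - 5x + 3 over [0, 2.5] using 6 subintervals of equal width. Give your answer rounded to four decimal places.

Δx = (2.5 − 0)/6 = 5/12.
f(0) = 3, f(5/12) = 853/576, f(5/6) = 47/24, f(1.25) = 5.734375, f(5/3) = 127/9, f(25/12) = 28.390625, f(2.5) = 49.875.
T_6 = (Δx/2)·[f(x_0) + 2f(x_1) + ... + 2f(x_{5}) + f(x_6)].
Sum ≈ 32.5470.

32.5470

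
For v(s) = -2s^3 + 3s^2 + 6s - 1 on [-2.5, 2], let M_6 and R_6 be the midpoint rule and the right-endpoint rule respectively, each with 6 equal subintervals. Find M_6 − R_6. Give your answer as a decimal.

7.27734375

M_6 = 22.95703125.
R_6 = 15.6796875.
M_6 − R_6 = 7.27734375.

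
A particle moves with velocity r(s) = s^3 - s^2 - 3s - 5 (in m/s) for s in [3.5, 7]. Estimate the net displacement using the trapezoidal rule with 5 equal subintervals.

Δs = (7 − 3.5)/5 = 0.7.
r(3.5) = 15.125, r(4.2) = 38.848, r(4.9) = 73.939, r(5.6) = 122.456, r(6.3) = 186.457, r(7) = 268.
T_5 = (Δs/2)·[r(s_0) + 2r(s_1) + ... + 2r(s_{4}) + r(s_5)].
Sum = 394.28375.

394.28375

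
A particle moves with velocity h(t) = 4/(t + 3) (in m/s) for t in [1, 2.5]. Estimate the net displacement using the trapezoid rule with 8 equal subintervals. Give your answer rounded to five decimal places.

Δt = (2.5 − 1)/8 = 0.1875.
h(1) = 1, h(1.1875) = 64/67, h(1.375) = 32/35, h(1.5625) = 64/73, h(1.75) = 16/19, h(1.9375) = 64/79, h(2.125) = 32/41, h(2.3125) = 64/85, h(2.5) = 8/11.
T_8 = (Δt/2)·[h(t_0) + 2h(t_1) + ... + 2h(t_{7}) + h(t_8)].
Sum ≈ 1.27416.

1.27416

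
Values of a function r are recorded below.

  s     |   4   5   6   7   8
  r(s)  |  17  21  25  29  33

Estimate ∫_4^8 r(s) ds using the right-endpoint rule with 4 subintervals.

Δs = 1.
Sum = 1·[21 + 25 + 29 + 33] = 108.

108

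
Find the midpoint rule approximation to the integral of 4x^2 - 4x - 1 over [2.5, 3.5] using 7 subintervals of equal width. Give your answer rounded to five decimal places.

23.32653

Δx = (3.5 − 2.5)/7 = 1/7.
Midpoints: 18/7, 19/7, 20/7, 3, 22/7, 23/7, 24/7.
f(18/7) = 743/49, f(19/7) = 863/49, f(20/7) = 991/49, f(3) = 23, f(22/7) = 1271/49, f(23/7) = 1423/49, f(24/7) = 1583/49.
Sum = Δx · [f(18/7) + f(19/7) + f(20/7) + ...].
Sum ≈ 23.32653.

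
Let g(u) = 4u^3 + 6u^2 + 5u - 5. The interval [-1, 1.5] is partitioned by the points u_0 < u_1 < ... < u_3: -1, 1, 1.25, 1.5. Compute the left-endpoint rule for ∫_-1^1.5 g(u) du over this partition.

-8.890625

Subinterval widths: 2, 0.25, 0.25.
Left endpoints: -1, 1, 1.25.
g(-1) = -8, g(1) = 10, g(1.25) = 18.4375.
Sum = Σ Δu_i · g(u_i).
Sum = -8.890625.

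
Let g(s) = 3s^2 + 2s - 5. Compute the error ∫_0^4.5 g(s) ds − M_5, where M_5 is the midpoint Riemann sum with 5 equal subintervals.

Exact integral: ∫_0^4.5 g(s) ds = 88.875.
M_5 = 87.96375.
Error = 88.875 − 87.96375 = 0.91125.

0.91125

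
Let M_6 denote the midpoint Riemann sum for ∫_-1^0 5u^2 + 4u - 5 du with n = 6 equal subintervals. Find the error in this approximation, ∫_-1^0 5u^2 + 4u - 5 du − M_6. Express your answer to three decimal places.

0.012

Exact integral: ∫_-1^0 f(u) du ≈ -5.33333.
M_6 ≈ -5.34491.
Error ≈ -5.33333 − (-5.34491) ≈ 0.012.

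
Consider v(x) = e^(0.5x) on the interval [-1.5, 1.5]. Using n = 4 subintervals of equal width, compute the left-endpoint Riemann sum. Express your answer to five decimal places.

2.71099

Δx = (1.5 − (-1.5))/4 = 0.75.
Left endpoints: -1.5, -0.75, 0, 0.75.
v(-1.5) ≈ 0.47237, v(-0.75) ≈ 0.68729, v(0) ≈ 1.00000, v(0.75) ≈ 1.45499.
Sum = Δx · [v(-1.5) + v(-0.75) + v(0) + v(0.75)].
Sum ≈ 2.71099.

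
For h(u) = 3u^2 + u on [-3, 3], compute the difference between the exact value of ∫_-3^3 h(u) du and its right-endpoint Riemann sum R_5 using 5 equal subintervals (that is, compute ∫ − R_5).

-7.92

Exact integral: ∫_-3^3 h(u) du = 54.
R_5 = 61.92.
Error = 54 − 61.92 = -7.92.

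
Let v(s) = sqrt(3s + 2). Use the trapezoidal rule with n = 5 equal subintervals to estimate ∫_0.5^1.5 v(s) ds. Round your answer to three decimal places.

2.227

Δs = (1.5 − 0.5)/5 = 0.2.
v(0.5) ≈ 1.871, v(0.7) ≈ 2.025, v(0.9) ≈ 2.168, v(1.1) ≈ 2.302, v(1.3) ≈ 2.429, v(1.5) ≈ 2.550.
T_5 = (Δs/2)·[v(s_0) + 2v(s_1) + ... + 2v(s_{4}) + v(s_5)].
Sum ≈ 2.227.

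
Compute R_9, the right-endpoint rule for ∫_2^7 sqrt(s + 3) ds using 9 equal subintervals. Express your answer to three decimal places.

Δs = (7 − 2)/9 = 5/9.
Right endpoints: 23/9, 28/9, 11/3, 38/9, 43/9, 16/3, 53/9, 58/9, 7.
f(23/9) ≈ 2.357, f(28/9) ≈ 2.472, f(11/3) ≈ 2.582, f(38/9) ≈ 2.687, f(43/9) ≈ 2.789, f(16/3) ≈ 2.887, f(53/9) ≈ 2.981, f(58/9) ≈ 3.073, f(7) ≈ 3.162.
Sum = Δs · [f(23/9) + f(28/9) + f(11/3) + ...].
Sum ≈ 13.884.

13.884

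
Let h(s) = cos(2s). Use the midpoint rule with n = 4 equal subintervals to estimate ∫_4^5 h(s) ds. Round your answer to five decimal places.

-0.77473

Δs = (5 − 4)/4 = 0.25.
Midpoints: 4.125, 4.375, 4.625, 4.875.
h(4.125) ≈ -0.38575, h(4.375) ≈ -0.78085, h(4.625) ≈ -0.98477, h(4.875) ≈ -0.94758.
Sum = Δs · [h(4.125) + h(4.375) + h(4.625) + h(4.875)].
Sum ≈ -0.77473.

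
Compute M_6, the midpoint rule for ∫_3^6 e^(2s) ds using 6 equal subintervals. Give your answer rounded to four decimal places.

77889.4767

Δs = (6 − 3)/6 = 0.5.
Midpoints: 3.25, 3.75, 4.25, 4.75, 5.25, 5.75.
f(3.25) ≈ 665.1416, f(3.75) ≈ 1808.0424, f(4.25) ≈ 4914.7688, f(4.75) ≈ 13359.7268, f(5.25) ≈ 36315.5027, f(5.75) ≈ 98715.7710.
Sum = Δs · [f(3.25) + f(3.75) + f(4.25) + ...].
Sum ≈ 77889.4767.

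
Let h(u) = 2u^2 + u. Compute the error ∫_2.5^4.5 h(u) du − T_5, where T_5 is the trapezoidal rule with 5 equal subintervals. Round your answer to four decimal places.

-0.1067

Exact integral: ∫_2.5^4.5 h(u) du ≈ 57.333333.
T_5 = 57.44.
Error ≈ 57.333333 − 57.44 ≈ -0.1067.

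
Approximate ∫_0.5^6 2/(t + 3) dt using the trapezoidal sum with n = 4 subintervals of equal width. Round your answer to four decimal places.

Δt = (6 − 0.5)/4 = 1.375.
f(0.5) = 4/7, f(1.875) = 16/39, f(3.25) = 0.32, f(4.625) = 16/61, f(6) = 2/9.
T_4 = (Δt/2)·[f(t_0) + 2f(t_1) + 2f(t_2) + 2f(t_3) + f(t_4)].
Sum ≈ 1.9104.

1.9104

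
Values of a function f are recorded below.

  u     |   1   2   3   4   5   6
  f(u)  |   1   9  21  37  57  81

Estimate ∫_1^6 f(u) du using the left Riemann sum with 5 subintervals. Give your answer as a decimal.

125

Δu = 1.
Sum = 1·[1 + 9 + 21 + 37 + 57] = 125.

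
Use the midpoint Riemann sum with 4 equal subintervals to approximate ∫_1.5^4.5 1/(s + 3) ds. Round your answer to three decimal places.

0.510

Δs = (4.5 − 1.5)/4 = 0.75.
Midpoints: 1.875, 2.625, 3.375, 4.125.
f(1.875) = 8/39, f(2.625) = 8/45, f(3.375) = 8/51, f(4.125) = 8/57.
Sum = Δs · [f(1.875) + f(2.625) + f(3.375) + f(4.125)].
Sum ≈ 0.510.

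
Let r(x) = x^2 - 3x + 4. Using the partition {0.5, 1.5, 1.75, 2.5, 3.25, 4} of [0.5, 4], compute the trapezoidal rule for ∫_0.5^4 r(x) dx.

Subinterval widths: 1, 0.25, 0.75, 0.75, 0.75.
r(0.5) = 2.75, r(1.5) = 1.75, r(1.75) = 1.8125, r(2.5) = 2.75, r(3.25) = 4.8125, r(4) = 8.
On each subinterval the trapezoid contributes (Δx_i/2)·[r(x_{i-1}) + r(x_i)].
Sum = 12.046875.

12.046875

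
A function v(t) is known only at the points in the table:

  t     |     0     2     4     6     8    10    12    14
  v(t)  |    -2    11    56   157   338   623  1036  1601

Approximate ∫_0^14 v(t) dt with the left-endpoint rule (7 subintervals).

Δt = 2.
Sum = 2·[(-2) + 11 + 56 + 157 + 338 + 623 + 1036] = 4438.

4438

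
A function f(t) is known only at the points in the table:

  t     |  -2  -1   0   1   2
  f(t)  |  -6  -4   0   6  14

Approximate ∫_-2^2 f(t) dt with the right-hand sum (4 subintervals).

Δt = 1.
Sum = 1·[(-4) + 0 + 6 + 14] = 16.

16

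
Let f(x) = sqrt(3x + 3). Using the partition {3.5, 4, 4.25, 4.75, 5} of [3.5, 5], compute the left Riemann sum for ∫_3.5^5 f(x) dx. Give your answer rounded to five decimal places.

5.82800

Subinterval widths: 0.5, 0.25, 0.5, 0.25.
Left endpoints: 3.5, 4, 4.25, 4.75.
f(3.5) ≈ 3.67423, f(4) ≈ 3.87298, f(4.25) ≈ 3.96863, f(4.75) ≈ 4.15331.
Sum = Σ Δx_i · f(x_i).
Sum ≈ 5.82800.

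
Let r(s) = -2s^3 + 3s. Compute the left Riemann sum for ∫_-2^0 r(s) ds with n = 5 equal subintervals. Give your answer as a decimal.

4.32

Δs = (0 − (-2))/5 = 0.4.
Left endpoints: -2, -1.6, -1.2, -0.8, -0.4.
r(-2) = 10, r(-1.6) = 3.392, r(-1.2) = -0.144, r(-0.8) = -1.376, r(-0.4) = -1.072.
Sum = Δs · [r(-2) + r(-1.6) + r(-1.2) + r(-0.8) + r(-0.4)].
Sum = 4.32.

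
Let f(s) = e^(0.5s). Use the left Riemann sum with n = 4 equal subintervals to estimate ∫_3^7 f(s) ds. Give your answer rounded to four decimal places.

44.1388

Δs = (7 − 3)/4 = 1.
Left endpoints: 3, 4, 5, 6.
f(3) ≈ 4.4817, f(4) ≈ 7.3891, f(5) ≈ 12.1825, f(6) ≈ 20.0855.
Sum = Δs · [f(3) + f(4) + f(5) + f(6)].
Sum ≈ 44.1388.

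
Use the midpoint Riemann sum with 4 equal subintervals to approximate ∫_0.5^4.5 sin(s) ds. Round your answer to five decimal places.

1.13509

Δs = (4.5 − 0.5)/4 = 1.
Midpoints: 1, 2, 3, 4.
f(1) ≈ 0.84147, f(2) ≈ 0.90930, f(3) ≈ 0.14112, f(4) ≈ -0.75680.
Sum = Δs · [f(1) + f(2) + f(3) + f(4)].
Sum ≈ 1.13509.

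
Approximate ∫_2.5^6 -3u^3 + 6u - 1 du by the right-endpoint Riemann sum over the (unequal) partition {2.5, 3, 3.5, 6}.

Subinterval widths: 0.5, 0.5, 2.5.
Right endpoints: 3, 3.5, 6.
f(3) = -64, f(3.5) = -108.625, f(6) = -613.
Sum = Σ Δu_i · f(u_i).
Sum = -1618.8125.

-1618.8125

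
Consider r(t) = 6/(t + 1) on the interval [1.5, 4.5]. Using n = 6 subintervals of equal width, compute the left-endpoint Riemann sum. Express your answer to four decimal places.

Δt = (4.5 − 1.5)/6 = 0.5.
Left endpoints: 1.5, 2, 2.5, 3, 3.5, 4.
r(1.5) = 2.4, r(2) = 2, r(2.5) = 12/7, r(3) = 1.5, r(3.5) = 4/3, r(4) = 1.2.
Sum = Δt · [r(1.5) + r(2) + r(2.5) + ...].
Sum ≈ 5.0738.

5.0738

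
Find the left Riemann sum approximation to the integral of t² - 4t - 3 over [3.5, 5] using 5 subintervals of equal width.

-3.615

Δt = (5 − 3.5)/5 = 0.3.
Left endpoints: 3.5, 3.8, 4.1, 4.4, 4.7.
f(3.5) = -4.75, f(3.8) = -3.76, f(4.1) = -2.59, f(4.4) = -1.24, f(4.7) = 0.29.
Sum = Δt · [f(3.5) + f(3.8) + f(4.1) + f(4.4) + f(4.7)].
Sum = -3.615.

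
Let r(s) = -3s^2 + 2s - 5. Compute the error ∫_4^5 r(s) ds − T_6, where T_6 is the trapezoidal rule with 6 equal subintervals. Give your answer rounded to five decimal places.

Exact integral: ∫_4^5 r(s) ds = -57.
T_6 ≈ -57.0138889.
Error ≈ -57 − (-57.0138889) ≈ 0.01389.

0.01389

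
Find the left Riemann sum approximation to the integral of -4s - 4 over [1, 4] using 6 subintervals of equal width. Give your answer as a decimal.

-39

Δs = (4 − 1)/6 = 0.5.
Left endpoints: 1, 1.5, 2, 2.5, 3, 3.5.
f(1) = -8, f(1.5) = -10, f(2) = -12, f(2.5) = -14, f(3) = -16, f(3.5) = -18.
Sum = Δs · [f(1) + f(1.5) + f(2) + ...].
Sum = -39.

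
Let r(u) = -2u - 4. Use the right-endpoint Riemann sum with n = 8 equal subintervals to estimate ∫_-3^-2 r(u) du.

Δu = (-2 − (-3))/8 = 0.125.
Right endpoints: -2.875, -2.75, -2.625, -2.5, -2.375, -2.25, -2.125, -2.
r(-2.875) = 1.75, r(-2.75) = 1.5, r(-2.625) = 1.25, r(-2.5) = 1, r(-2.375) = 0.75, r(-2.25) = 0.5, r(-2.125) = 0.25, r(-2) = 0.
Sum = Δu · [r(-2.875) + r(-2.75) + r(-2.625) + ...].
Sum = 0.875.

0.875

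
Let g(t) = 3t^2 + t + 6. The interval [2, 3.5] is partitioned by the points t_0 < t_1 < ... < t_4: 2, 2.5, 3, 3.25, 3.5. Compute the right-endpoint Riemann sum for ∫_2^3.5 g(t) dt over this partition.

Subinterval widths: 0.5, 0.5, 0.25, 0.25.
Right endpoints: 2.5, 3, 3.25, 3.5.
g(2.5) = 27.25, g(3) = 36, g(3.25) = 40.9375, g(3.5) = 46.25.
Sum = Σ Δt_i · g(t_i).
Sum = 53.421875.

53.421875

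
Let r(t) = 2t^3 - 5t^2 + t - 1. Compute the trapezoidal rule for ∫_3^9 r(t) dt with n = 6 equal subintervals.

2131

Δt = (9 − 3)/6 = 1.
r(3) = 11, r(4) = 51, r(5) = 129, r(6) = 257, r(7) = 447, r(8) = 711, r(9) = 1061.
T_6 = (Δt/2)·[r(t_0) + 2r(t_1) + ... + 2r(t_{5}) + r(t_6)].
Sum = 2131.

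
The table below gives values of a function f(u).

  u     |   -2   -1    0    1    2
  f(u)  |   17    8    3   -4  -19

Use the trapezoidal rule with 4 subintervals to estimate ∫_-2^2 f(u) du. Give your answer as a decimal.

6

Δu = 1.
T_4 = (1/2)·[17 + 2·8 + 2·3 + 2·(-4) + (-19)] = 6.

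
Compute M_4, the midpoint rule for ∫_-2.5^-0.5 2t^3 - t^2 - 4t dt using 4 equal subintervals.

Δt = (-0.5 − (-2.5))/4 = 0.5.
Midpoints: -2.25, -1.75, -1.25, -0.75.
f(-2.25) = -18.84375, f(-1.75) = -6.78125, f(-1.25) = -0.46875, f(-0.75) = 1.59375.
Sum = Δt · [f(-2.25) + f(-1.75) + f(-1.25) + f(-0.75)].
Sum = -12.25.

-12.25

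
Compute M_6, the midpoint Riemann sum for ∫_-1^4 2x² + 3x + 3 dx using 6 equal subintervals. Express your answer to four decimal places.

Δx = (4 − (-1))/6 = 5/6.
Midpoints: -7/12, 0.25, 13/12, 23/12, 2.75, 43/12.
f(-7/12) = 139/72, f(0.25) = 3.875, f(13/12) = 619/72, f(23/12) = 1159/72, f(2.75) = 26.375, f(43/12) = 2839/72.
Sum = Δx · [f(-7/12) + f(0.25) + f(13/12) + ...].
Sum ≈ 80.2546.

80.2546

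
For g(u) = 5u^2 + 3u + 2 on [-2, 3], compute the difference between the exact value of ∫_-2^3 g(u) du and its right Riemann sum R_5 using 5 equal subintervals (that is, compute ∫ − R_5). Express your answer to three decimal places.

-24.167

Exact integral: ∫_-2^3 g(u) du ≈ 75.83333.
R_5 = 100.
Error ≈ 75.83333 − 100 ≈ -24.167.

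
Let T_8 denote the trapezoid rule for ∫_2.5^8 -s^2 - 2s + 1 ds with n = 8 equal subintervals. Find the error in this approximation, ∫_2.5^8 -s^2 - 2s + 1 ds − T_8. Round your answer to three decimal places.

Exact integral: ∫_2.5^8 f(s) ds ≈ -217.70833.
T_8 ≈ -218.14160.
Error ≈ -217.70833 − (-218.14160) ≈ 0.433.

0.433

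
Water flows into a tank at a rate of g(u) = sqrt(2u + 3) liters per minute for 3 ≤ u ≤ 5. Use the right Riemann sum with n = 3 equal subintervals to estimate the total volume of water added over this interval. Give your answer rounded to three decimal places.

6.824

Δu = (5 − 3)/3 = 2/3.
Right endpoints: 11/3, 13/3, 5.
g(11/3) ≈ 3.215, g(13/3) ≈ 3.416, g(5) ≈ 3.606.
Sum = Δu · [g(11/3) + g(13/3) + g(5)].
Sum ≈ 6.824.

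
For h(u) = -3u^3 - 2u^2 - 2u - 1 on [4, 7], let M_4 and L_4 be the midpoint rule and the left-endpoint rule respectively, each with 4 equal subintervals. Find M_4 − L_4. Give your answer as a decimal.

M_4 = -1823.5078125.
L_4 = -1504.359375.
M_4 − L_4 = -319.1484375.

-319.1484375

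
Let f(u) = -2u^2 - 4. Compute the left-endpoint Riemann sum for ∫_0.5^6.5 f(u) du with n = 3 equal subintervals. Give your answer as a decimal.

-131

Δu = (6.5 − 0.5)/3 = 2.
Left endpoints: 0.5, 2.5, 4.5.
f(0.5) = -4.5, f(2.5) = -16.5, f(4.5) = -44.5.
Sum = Δu · [f(0.5) + f(2.5) + f(4.5)].
Sum = -131.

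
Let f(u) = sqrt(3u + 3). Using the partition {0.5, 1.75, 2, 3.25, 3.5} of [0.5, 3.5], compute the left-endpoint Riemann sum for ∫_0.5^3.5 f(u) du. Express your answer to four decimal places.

Subinterval widths: 1.25, 0.25, 1.25, 0.25.
Left endpoints: 0.5, 1.75, 2, 3.25.
f(0.5) ≈ 2.1213, f(1.75) ≈ 2.8723, f(2) ≈ 3.0000, f(3.25) ≈ 3.5707.
Sum = Σ Δu_i · f(u_i).
Sum ≈ 8.0124.

8.0124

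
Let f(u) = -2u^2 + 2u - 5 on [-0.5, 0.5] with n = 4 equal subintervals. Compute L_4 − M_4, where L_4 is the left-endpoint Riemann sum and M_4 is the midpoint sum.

L_4 = -5.4375.
M_4 = -5.15625.
L_4 − M_4 = -0.28125.

-0.28125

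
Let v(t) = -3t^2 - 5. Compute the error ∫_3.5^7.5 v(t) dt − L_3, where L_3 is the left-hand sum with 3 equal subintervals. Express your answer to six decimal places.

-84.444444

Exact integral: ∫_3.5^7.5 v(t) dt = -399.
L_3 ≈ -314.55555556.
Error ≈ -399 − (-314.55555556) ≈ -84.444444.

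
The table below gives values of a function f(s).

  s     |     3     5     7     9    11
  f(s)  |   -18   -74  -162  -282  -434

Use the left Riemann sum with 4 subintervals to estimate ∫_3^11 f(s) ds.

Δs = 2.
Sum = 2·[(-18) + (-74) + (-162) + (-282)] = -1072.

-1072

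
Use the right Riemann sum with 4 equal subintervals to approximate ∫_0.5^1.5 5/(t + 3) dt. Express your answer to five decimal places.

Δt = (1.5 − 0.5)/4 = 0.25.
Right endpoints: 0.75, 1, 1.25, 1.5.
f(0.75) = 4/3, f(1) = 1.25, f(1.25) = 20/17, f(1.5) = 10/9.
Sum = Δt · [f(0.75) + f(1) + f(1.25) + f(1.5)].
Sum ≈ 1.21773.

1.21773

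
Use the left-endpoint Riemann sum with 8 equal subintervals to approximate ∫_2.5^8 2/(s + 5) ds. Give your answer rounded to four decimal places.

1.1398

Δs = (8 − 2.5)/8 = 0.6875.
Left endpoints: 2.5, 3.1875, 3.875, 4.5625, 5.25, 5.9375, 6.625, 7.3125.
f(2.5) = 4/15, f(3.1875) = 32/131, f(3.875) = 16/71, f(4.5625) = 32/153, f(5.25) = 8/41, f(5.9375) = 32/175, f(6.625) = 16/93, f(7.3125) = 32/197.
Sum = Δs · [f(2.5) + f(3.1875) + f(3.875) + ...].
Sum ≈ 1.1398.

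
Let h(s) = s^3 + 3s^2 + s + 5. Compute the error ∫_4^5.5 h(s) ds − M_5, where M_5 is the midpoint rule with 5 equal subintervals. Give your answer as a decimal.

0.1940625

Exact integral: ∫_4^5.5 h(s) ds = 281.765625.
M_5 = 281.5715625.
Error = 281.765625 − 281.5715625 = 0.1940625.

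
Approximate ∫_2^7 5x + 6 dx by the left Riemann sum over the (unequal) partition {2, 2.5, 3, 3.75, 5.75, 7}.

Subinterval widths: 0.5, 0.5, 0.75, 2, 1.25.
Left endpoints: 2, 2.5, 3, 3.75, 5.75.
f(2) = 16, f(2.5) = 18.5, f(3) = 21, f(3.75) = 24.75, f(5.75) = 34.75.
Sum = Σ Δx_i · f(x_i).
Sum = 125.9375.

125.9375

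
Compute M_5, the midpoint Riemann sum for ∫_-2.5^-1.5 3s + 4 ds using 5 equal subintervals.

-2

Δs = (-1.5 − (-2.5))/5 = 0.2.
Midpoints: -2.4, -2.2, -2, -1.8, -1.6.
f(-2.4) = -3.2, f(-2.2) = -2.6, f(-2) = -2, f(-1.8) = -1.4, f(-1.6) = -0.8.
Sum = Δs · [f(-2.4) + f(-2.2) + f(-2) + f(-1.8) + f(-1.6)].
Sum = -2.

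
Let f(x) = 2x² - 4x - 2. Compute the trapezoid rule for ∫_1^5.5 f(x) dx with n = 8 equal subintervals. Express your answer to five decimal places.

Δx = (5.5 − 1)/8 = 0.5625.
f(1) = -4, f(1.5625) = -3.3671875, f(2.125) = -1.46875, f(2.6875) = 1.6953125, f(3.25) = 6.125, f(3.8125) = 11.8203125, f(4.375) = 18.78125, f(4.9375) = 27.0078125, f(5.5) = 36.5.
T_8 = (Δx/2)·[f(x_0) + 2f(x_1) + ... + 2f(x_{7}) + f(x_8)].
Sum ≈ 43.22461.

43.22461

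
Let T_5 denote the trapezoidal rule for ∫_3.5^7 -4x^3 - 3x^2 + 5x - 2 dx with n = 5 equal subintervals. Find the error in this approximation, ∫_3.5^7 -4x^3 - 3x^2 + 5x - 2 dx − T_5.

Exact integral: ∫_3.5^7 f(x) dx = -2466.1875.
T_5 = -2485.0525.
Error = -2466.1875 − (-2485.0525) = 18.865.

18.865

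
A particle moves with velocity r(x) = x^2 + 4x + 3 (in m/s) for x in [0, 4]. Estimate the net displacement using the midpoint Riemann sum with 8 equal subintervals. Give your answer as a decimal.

Δx = (4 − 0)/8 = 0.5.
Midpoints: 0.25, 0.75, 1.25, 1.75, 2.25, 2.75, 3.25, 3.75.
r(0.25) = 4.0625, r(0.75) = 6.5625, r(1.25) = 9.5625, r(1.75) = 13.0625, r(2.25) = 17.0625, r(2.75) = 21.5625, r(3.25) = 26.5625, r(3.75) = 32.0625.
Sum = Δx · [r(0.25) + r(0.75) + r(1.25) + ...].
Sum = 65.25.

65.25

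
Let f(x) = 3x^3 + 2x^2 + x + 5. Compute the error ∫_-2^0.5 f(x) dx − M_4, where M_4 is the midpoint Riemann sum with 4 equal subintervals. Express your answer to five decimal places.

-0.38656

Exact integral: ∫_-2^0.5 f(x) dx ≈ 4.0885417.
M_4 ≈ 4.4750977.
Error ≈ 4.0885417 − 4.4750977 ≈ -0.38656.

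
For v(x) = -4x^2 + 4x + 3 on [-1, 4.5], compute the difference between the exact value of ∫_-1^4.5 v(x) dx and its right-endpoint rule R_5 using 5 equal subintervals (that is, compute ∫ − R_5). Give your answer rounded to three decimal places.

Exact integral: ∫_-1^4.5 v(x) dx ≈ -67.83333.
R_5 = -102.52.
Error ≈ -67.83333 − (-102.52) ≈ 34.687.

34.687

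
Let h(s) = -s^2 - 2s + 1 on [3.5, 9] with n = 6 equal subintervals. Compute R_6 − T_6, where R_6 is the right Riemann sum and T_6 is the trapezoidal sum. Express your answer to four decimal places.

-36.5521

R_6 ≈ -329.280671.
T_6 ≈ -292.728588.
R_6 − T_6 ≈ -36.5521.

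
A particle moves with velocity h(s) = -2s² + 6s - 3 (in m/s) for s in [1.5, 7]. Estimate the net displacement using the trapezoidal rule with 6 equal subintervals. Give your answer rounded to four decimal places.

-104.2072

Δs = (7 − 1.5)/6 = 11/12.
h(1.5) = 1.5, h(29/12) = -13/72, h(10/3) = -47/9, h(4.25) = -13.625, h(31/6) = -457/18, h(73/12) = -2917/72, h(7) = -59.
T_6 = (Δs/2)·[h(s_0) + 2h(s_1) + ... + 2h(s_{5}) + h(s_6)].
Sum ≈ -104.2072.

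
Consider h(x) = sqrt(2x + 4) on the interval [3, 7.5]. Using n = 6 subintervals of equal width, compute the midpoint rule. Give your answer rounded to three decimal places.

Δx = (7.5 − 3)/6 = 0.75.
Midpoints: 3.375, 4.125, 4.875, 5.625, 6.375, 7.125.
h(3.375) ≈ 3.279, h(4.125) ≈ 3.500, h(4.875) ≈ 3.708, h(5.625) ≈ 3.905, h(6.375) ≈ 4.093, h(7.125) ≈ 4.272.
Sum = Δx · [h(3.375) + h(4.125) + h(4.875) + ...].
Sum ≈ 17.067.

17.067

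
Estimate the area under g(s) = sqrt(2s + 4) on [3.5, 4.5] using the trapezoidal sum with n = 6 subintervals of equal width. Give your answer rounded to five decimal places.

Δs = (4.5 − 3.5)/6 = 1/6.
g(3.5) ≈ 3.31662, g(11/3) ≈ 3.36650, g(23/6) ≈ 3.41565, g(4) ≈ 3.46410, g(25/6) ≈ 3.51188, g(13/3) ≈ 3.55903, g(4.5) ≈ 3.60555.
T_6 = (Δs/2)·[g(s_0) + 2g(s_1) + ... + 2g(s_{5}) + g(s_6)].
Sum ≈ 3.46304.

3.46304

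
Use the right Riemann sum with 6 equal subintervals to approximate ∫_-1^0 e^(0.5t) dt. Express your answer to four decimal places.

Δt = (0 − (-1))/6 = 1/6.
Right endpoints: -5/6, -2/3, -0.5, -1/3, -1/6, 0.
f(-5/6) ≈ 0.6592, f(-2/3) ≈ 0.7165, f(-0.5) ≈ 0.7788, f(-1/3) ≈ 0.8465, f(-1/6) ≈ 0.9200, f(0) ≈ 1.0000.
Sum = Δt · [f(-5/6) + f(-2/3) + f(-0.5) + ...].
Sum ≈ 0.8202.

0.8202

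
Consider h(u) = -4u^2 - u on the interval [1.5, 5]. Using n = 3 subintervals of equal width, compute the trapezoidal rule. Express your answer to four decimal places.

Δu = (5 − 1.5)/3 = 7/6.
h(1.5) = -10.5, h(8/3) = -280/9, h(23/6) = -1127/18, h(5) = -105.
T_3 = (Δu/2)·[h(u_0) + 2h(u_1) + 2h(u_2) + h(u_3)].
Sum ≈ -176.7176.

-176.7176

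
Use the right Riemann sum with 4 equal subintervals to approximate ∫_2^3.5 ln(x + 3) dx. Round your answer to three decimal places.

Δx = (3.5 − 2)/4 = 0.375.
Right endpoints: 2.375, 2.75, 3.125, 3.5.
f(2.375) ≈ 1.682, f(2.75) ≈ 1.749, f(3.125) ≈ 1.812, f(3.5) ≈ 1.872.
Sum = Δx · [f(2.375) + f(2.75) + f(3.125) + f(3.5)].
Sum ≈ 2.668.

2.668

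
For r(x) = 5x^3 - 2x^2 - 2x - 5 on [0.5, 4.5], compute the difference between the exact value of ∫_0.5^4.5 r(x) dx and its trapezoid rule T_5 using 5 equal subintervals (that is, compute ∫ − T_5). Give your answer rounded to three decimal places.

-15.147

Exact integral: ∫_0.5^4.5 r(x) dx ≈ 411.83333.
T_5 = 426.98.
Error ≈ 411.83333 − 426.98 ≈ -15.147.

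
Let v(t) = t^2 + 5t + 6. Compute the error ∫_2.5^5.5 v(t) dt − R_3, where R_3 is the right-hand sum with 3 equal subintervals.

-20

Exact integral: ∫_2.5^5.5 v(t) dt = 128.25.
R_3 = 148.25.
Error = 128.25 − 148.25 = -20.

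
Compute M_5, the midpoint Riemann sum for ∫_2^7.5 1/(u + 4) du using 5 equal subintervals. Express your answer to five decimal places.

0.64958

Δu = (7.5 − 2)/5 = 1.1.
Midpoints: 2.55, 3.65, 4.75, 5.85, 6.95.
f(2.55) = 20/131, f(3.65) = 20/153, f(4.75) = 4/35, f(5.85) = 20/197, f(6.95) = 20/219.
Sum = Δu · [f(2.55) + f(3.65) + f(4.75) + f(5.85) + f(6.95)].
Sum ≈ 0.64958.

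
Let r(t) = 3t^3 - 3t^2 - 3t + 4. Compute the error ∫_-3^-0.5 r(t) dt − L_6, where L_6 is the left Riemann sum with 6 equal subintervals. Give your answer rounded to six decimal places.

Exact integral: ∫_-3^-0.5 r(t) dt = -64.453125.
L_6 ≈ -86.51258681.
Error ≈ -64.453125 − (-86.51258681) ≈ 22.059462.

22.059462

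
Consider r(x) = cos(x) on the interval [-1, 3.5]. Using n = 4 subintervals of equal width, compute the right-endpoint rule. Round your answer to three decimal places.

-0.393

Δx = (3.5 − (-1))/4 = 1.125.
Right endpoints: 0.125, 1.25, 2.375, 3.5.
r(0.125) ≈ 0.992, r(1.25) ≈ 0.315, r(2.375) ≈ -0.720, r(3.5) ≈ -0.936.
Sum = Δx · [r(0.125) + r(1.25) + r(2.375) + r(3.5)].
Sum ≈ -0.393.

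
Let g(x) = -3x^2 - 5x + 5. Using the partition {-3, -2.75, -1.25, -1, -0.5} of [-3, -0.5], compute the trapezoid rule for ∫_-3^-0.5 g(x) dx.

Subinterval widths: 0.25, 1.5, 0.25, 0.5.
g(-3) = -7, g(-2.75) = -3.9375, g(-1.25) = 6.5625, g(-1) = 7, g(-0.5) = 6.75.
On each subinterval the trapezoid contributes (Δx_i/2)·[g(x_{i-1}) + g(x_i)].
Sum = 5.734375.

5.734375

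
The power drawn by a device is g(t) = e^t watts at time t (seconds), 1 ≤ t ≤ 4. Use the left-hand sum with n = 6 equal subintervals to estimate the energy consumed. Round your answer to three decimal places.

39.986

Δt = (4 − 1)/6 = 0.5.
Left endpoints: 1, 1.5, 2, 2.5, 3, 3.5.
g(1) ≈ 2.718, g(1.5) ≈ 4.482, g(2) ≈ 7.389, g(2.5) ≈ 12.182, g(3) ≈ 20.086, g(3.5) ≈ 33.115.
Sum = Δt · [g(1) + g(1.5) + g(2) + ...].
Sum ≈ 39.986.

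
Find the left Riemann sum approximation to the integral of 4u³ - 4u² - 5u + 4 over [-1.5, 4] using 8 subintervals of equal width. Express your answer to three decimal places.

89.214

Δu = (4 − (-1.5))/8 = 0.6875.
Left endpoints: -1.5, -0.8125, -0.125, 0.5625, 1.25, 1.9375, 2.625, 3.3125.
f(-1.5) = -11, f(-0.8125) = 3355/1024, f(-0.125) = 4.5546875, f(0.5625) = 649/1024, f(1.25) = -0.6875, f(1.9375) = 8591/1024, f(2.625) = 35.6640625, f(3.3125) = 91069/1024.
Sum = Δu · [f(-1.5) + f(-0.8125) + f(-0.125) + ...].
Sum ≈ 89.214.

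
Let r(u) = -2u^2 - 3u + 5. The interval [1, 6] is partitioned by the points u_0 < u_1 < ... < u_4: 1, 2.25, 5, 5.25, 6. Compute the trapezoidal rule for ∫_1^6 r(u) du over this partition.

Subinterval widths: 1.25, 2.75, 0.25, 0.75.
r(1) = 0, r(2.25) = -11.875, r(5) = -60, r(5.25) = -65.875, r(6) = -85.
On each subinterval the trapezoid contributes (Δu_i/2)·[r(u_{i-1}) + r(u_i)].
Sum = -178.5625.

-178.5625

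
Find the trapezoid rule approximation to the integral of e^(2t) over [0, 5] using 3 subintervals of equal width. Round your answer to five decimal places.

Δt = (5 − 0)/3 = 5/3.
f(0) ≈ 1.00000, f(5/3) ≈ 28.03162, f(10/3) ≈ 785.77199, f(5) ≈ 22026.46579.
T_3 = (Δt/2)·[f(t_0) + 2f(t_1) + 2f(t_2) + f(t_3)].
Sum ≈ 19712.56086.

19712.56086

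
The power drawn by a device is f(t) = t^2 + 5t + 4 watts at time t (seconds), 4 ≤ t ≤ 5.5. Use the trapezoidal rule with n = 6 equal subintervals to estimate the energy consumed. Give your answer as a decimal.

Δt = (5.5 − 4)/6 = 0.25.
f(4) = 40, f(4.25) = 43.3125, f(4.5) = 46.75, f(4.75) = 50.3125, f(5) = 54, f(5.25) = 57.8125, f(5.5) = 61.75.
T_6 = (Δt/2)·[f(t_0) + 2f(t_1) + ... + 2f(t_{5}) + f(t_6)].
Sum = 75.765625.

75.765625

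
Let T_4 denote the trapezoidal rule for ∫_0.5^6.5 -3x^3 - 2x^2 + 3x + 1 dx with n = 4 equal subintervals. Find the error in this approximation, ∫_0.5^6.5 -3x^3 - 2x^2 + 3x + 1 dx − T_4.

Exact integral: ∫_0.5^6.5 f(x) dx = -1452.75.
T_4 = -1528.125.
Error = -1452.75 − (-1528.125) = 75.375.

75.375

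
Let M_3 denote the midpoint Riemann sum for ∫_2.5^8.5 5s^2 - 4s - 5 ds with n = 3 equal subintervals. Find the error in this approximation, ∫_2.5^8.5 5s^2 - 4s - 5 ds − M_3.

10

Exact integral: ∫_2.5^8.5 f(s) ds = 835.5.
M_3 = 825.5.
Error = 835.5 − 825.5 = 10.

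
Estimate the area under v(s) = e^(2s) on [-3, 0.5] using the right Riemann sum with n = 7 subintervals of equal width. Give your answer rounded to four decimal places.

2.1482

Δs = (0.5 − (-3))/7 = 0.5.
Right endpoints: -2.5, -2, -1.5, -1, -0.5, 0, 0.5.
v(-2.5) ≈ 0.0067, v(-2) ≈ 0.0183, v(-1.5) ≈ 0.0498, v(-1) ≈ 0.1353, v(-0.5) ≈ 0.3679, v(0) ≈ 1.0000, v(0.5) ≈ 2.7183.
Sum = Δs · [v(-2.5) + v(-2) + v(-1.5) + ...].
Sum ≈ 2.1482.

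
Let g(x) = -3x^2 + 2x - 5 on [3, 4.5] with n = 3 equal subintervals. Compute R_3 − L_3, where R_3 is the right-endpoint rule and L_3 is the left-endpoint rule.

-15.375

R_3 = -68.25.
L_3 = -52.875.
R_3 − L_3 = -15.375.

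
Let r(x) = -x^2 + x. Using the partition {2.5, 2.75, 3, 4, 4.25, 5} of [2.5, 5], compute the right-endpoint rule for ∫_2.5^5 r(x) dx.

-33.15625

Subinterval widths: 0.25, 0.25, 1, 0.25, 0.75.
Right endpoints: 2.75, 3, 4, 4.25, 5.
r(2.75) = -4.8125, r(3) = -6, r(4) = -12, r(4.25) = -13.8125, r(5) = -20.
Sum = Σ Δx_i · r(x_i).
Sum = -33.15625.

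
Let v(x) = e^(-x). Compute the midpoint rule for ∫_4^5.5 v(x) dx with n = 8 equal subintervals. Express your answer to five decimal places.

0.01421

Δx = (5.5 − 4)/8 = 0.1875.
Midpoints: 4.09375, 4.28125, 4.46875, 4.65625, 4.84375, 5.03125, 5.21875, 5.40625.
v(4.09375) ≈ 0.01668, v(4.28125) ≈ 0.01383, v(4.46875) ≈ 0.01146, v(4.65625) ≈ 0.00950, v(4.84375) ≈ 0.00788, v(5.03125) ≈ 0.00653, v(5.21875) ≈ 0.00541, v(5.40625) ≈ 0.00449.
Sum = Δx · [v(4.09375) + v(4.28125) + v(4.46875) + ...].
Sum ≈ 0.01421.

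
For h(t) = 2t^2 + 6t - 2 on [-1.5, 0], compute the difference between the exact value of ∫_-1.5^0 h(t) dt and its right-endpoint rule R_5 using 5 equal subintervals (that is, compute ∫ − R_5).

-0.72

Exact integral: ∫_-1.5^0 h(t) dt = -7.5.
R_5 = -6.78.
Error = -7.5 − (-6.78) = -0.72.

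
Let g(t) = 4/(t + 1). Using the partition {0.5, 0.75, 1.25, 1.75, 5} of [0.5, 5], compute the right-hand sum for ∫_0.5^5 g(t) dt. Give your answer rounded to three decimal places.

Subinterval widths: 0.25, 0.5, 0.5, 3.25.
Right endpoints: 0.75, 1.25, 1.75, 5.
g(0.75) = 16/7, g(1.25) = 16/9, g(1.75) = 16/11, g(5) = 2/3.
Sum = Σ Δt_i · g(t_i).
Sum ≈ 4.354.

4.354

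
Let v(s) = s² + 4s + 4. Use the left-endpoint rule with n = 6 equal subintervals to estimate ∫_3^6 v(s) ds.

119.375

Δs = (6 − 3)/6 = 0.5.
Left endpoints: 3, 3.5, 4, 4.5, 5, 5.5.
v(3) = 25, v(3.5) = 30.25, v(4) = 36, v(4.5) = 42.25, v(5) = 49, v(5.5) = 56.25.
Sum = Δs · [v(3) + v(3.5) + v(4) + ...].
Sum = 119.375.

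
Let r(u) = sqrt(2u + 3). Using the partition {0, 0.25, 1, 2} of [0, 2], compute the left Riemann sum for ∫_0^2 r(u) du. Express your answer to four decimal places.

4.0722

Subinterval widths: 0.25, 0.75, 1.
Left endpoints: 0, 0.25, 1.
r(0) ≈ 1.7321, r(0.25) ≈ 1.8708, r(1) ≈ 2.2361.
Sum = Σ Δu_i · r(u_i).
Sum ≈ 4.0722.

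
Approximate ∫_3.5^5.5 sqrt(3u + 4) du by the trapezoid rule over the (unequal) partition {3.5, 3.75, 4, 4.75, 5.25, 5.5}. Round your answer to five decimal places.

Subinterval widths: 0.25, 0.25, 0.75, 0.5, 0.25.
f(3.5) ≈ 3.80789, f(3.75) ≈ 3.90512, f(4) ≈ 4.00000, f(4.75) ≈ 4.27200, f(5.25) ≈ 4.44410, f(5.5) ≈ 4.52769.
On each subinterval the trapezoid contributes (Δu_i/2)·[f(u_{i-1}) + f(u_i)].
Sum ≈ 8.35477.

8.35477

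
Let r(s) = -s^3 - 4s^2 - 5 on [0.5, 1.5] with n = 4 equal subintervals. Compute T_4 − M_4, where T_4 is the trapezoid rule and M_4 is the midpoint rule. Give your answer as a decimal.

T_4 = -10.65625.
M_4 = -10.546875.
T_4 − M_4 = -0.109375.

-0.109375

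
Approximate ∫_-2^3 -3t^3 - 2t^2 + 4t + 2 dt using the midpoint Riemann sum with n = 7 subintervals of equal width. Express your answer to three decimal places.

Δt = (3 − (-2))/7 = 5/7.
Midpoints: -23/14, -13/14, -3/14, 0.5, 17/14, 27/14, 37/14.
f(-23/14) = 9145/2744, f(-13/14) = -2845/2744, f(-3/14) = 2965/2744, f(0.5) = 3.125, f(17/14) = -4015/2744, f(27/14) = -52805/2744, f(37/14) = -155795/2744.
Sum = Δt · [f(-23/14) + f(-13/14) + f(-3/14) + ...].
Sum ≈ -50.702.

-50.702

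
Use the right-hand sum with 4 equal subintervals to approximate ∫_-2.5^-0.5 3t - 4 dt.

Δt = (-0.5 − (-2.5))/4 = 0.5.
Right endpoints: -2, -1.5, -1, -0.5.
f(-2) = -10, f(-1.5) = -8.5, f(-1) = -7, f(-0.5) = -5.5.
Sum = Δt · [f(-2) + f(-1.5) + f(-1) + f(-0.5)].
Sum = -15.5.

-15.5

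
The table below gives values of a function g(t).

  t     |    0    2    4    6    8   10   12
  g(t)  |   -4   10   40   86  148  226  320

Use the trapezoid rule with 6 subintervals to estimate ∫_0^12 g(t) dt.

Δt = 2.
T_6 = (2/2)·[(-4) + 2·10 + 2·40 + 2·86 + 2·148 + 2·226 + 320] = 1336.

1336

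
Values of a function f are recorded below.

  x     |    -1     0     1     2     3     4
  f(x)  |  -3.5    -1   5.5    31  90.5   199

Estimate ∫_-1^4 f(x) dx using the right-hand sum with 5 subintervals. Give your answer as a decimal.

325

Δx = 1.
Sum = 1·[(-1) + 5.5 + 31 + 90.5 + 199] = 325.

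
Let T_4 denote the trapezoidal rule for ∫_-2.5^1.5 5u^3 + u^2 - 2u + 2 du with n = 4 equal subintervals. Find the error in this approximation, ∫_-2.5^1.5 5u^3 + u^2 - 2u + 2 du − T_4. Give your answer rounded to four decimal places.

Exact integral: ∫_-2.5^1.5 f(u) du ≈ -24.166667.
T_4 = -28.5.
Error ≈ -24.166667 − (-28.5) ≈ 4.3333.

4.3333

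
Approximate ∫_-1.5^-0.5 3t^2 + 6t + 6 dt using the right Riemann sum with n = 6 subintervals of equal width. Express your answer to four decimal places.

Δt = (-0.5 − (-1.5))/6 = 1/6.
Right endpoints: -4/3, -7/6, -1, -5/6, -2/3, -0.5.
f(-4/3) = 10/3, f(-7/6) = 37/12, f(-1) = 3, f(-5/6) = 37/12, f(-2/3) = 10/3, f(-0.5) = 3.75.
Sum = Δt · [f(-4/3) + f(-7/6) + f(-1) + ...].
Sum ≈ 3.2639.

3.2639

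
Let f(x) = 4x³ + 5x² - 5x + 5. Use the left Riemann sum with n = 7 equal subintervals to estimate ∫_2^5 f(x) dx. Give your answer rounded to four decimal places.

651.2449

Δx = (5 − 2)/7 = 3/7.
Left endpoints: 2, 17/7, 20/7, 23/7, 26/7, 29/7, 32/7.
f(2) = 47, f(17/7) = 27317/343, f(20/7) = 42815/343, f(23/7) = 63263/343, f(26/7) = 89309/343, f(29/7) = 121601/343, f(32/7) = 160787/343.
Sum = Δx · [f(2) + f(17/7) + f(20/7) + ...].
Sum ≈ 651.2449.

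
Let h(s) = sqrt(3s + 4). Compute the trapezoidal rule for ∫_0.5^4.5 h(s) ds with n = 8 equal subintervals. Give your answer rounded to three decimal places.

Δs = (4.5 − 0.5)/8 = 0.5.
h(0.5) ≈ 2.345, h(1) ≈ 2.646, h(1.5) ≈ 2.915, h(2) ≈ 3.162, h(2.5) ≈ 3.391, h(3) ≈ 3.606, h(3.5) ≈ 3.808, h(4) ≈ 4.000, h(4.5) ≈ 4.183.
T_8 = (Δs/2)·[h(s_0) + 2h(s_1) + ... + 2h(s_{7}) + h(s_8)].
Sum ≈ 13.396.

13.396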